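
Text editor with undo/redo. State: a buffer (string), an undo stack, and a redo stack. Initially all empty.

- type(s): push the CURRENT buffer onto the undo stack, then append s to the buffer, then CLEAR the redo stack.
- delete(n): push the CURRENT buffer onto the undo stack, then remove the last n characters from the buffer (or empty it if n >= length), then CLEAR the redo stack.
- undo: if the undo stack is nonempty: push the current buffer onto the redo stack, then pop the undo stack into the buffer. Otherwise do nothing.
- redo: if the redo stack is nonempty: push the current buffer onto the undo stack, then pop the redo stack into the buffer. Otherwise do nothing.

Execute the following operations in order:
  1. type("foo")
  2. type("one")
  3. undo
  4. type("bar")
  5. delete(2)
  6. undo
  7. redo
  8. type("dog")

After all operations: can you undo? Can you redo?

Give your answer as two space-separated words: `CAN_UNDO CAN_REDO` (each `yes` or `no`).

After op 1 (type): buf='foo' undo_depth=1 redo_depth=0
After op 2 (type): buf='fooone' undo_depth=2 redo_depth=0
After op 3 (undo): buf='foo' undo_depth=1 redo_depth=1
After op 4 (type): buf='foobar' undo_depth=2 redo_depth=0
After op 5 (delete): buf='foob' undo_depth=3 redo_depth=0
After op 6 (undo): buf='foobar' undo_depth=2 redo_depth=1
After op 7 (redo): buf='foob' undo_depth=3 redo_depth=0
After op 8 (type): buf='foobdog' undo_depth=4 redo_depth=0

Answer: yes no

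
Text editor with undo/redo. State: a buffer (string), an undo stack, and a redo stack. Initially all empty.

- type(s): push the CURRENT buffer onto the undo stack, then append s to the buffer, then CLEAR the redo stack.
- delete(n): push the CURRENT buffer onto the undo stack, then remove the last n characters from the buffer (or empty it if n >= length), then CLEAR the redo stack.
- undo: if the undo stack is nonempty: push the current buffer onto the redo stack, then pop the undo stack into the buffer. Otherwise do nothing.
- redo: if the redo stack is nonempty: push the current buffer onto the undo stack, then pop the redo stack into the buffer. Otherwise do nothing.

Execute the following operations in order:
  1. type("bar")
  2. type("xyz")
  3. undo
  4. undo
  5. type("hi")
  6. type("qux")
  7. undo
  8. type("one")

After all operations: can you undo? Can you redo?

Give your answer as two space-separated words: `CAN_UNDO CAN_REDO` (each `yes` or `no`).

After op 1 (type): buf='bar' undo_depth=1 redo_depth=0
After op 2 (type): buf='barxyz' undo_depth=2 redo_depth=0
After op 3 (undo): buf='bar' undo_depth=1 redo_depth=1
After op 4 (undo): buf='(empty)' undo_depth=0 redo_depth=2
After op 5 (type): buf='hi' undo_depth=1 redo_depth=0
After op 6 (type): buf='hiqux' undo_depth=2 redo_depth=0
After op 7 (undo): buf='hi' undo_depth=1 redo_depth=1
After op 8 (type): buf='hione' undo_depth=2 redo_depth=0

Answer: yes no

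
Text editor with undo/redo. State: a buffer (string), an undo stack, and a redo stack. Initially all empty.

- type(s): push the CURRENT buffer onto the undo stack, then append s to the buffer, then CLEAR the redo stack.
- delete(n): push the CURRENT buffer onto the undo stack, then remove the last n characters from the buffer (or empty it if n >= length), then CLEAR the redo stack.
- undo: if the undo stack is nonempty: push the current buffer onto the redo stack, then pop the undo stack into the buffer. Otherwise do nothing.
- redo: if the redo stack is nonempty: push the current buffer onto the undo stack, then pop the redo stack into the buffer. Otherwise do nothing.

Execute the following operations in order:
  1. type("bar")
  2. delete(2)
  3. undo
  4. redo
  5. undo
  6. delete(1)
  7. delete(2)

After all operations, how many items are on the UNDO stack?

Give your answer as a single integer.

After op 1 (type): buf='bar' undo_depth=1 redo_depth=0
After op 2 (delete): buf='b' undo_depth=2 redo_depth=0
After op 3 (undo): buf='bar' undo_depth=1 redo_depth=1
After op 4 (redo): buf='b' undo_depth=2 redo_depth=0
After op 5 (undo): buf='bar' undo_depth=1 redo_depth=1
After op 6 (delete): buf='ba' undo_depth=2 redo_depth=0
After op 7 (delete): buf='(empty)' undo_depth=3 redo_depth=0

Answer: 3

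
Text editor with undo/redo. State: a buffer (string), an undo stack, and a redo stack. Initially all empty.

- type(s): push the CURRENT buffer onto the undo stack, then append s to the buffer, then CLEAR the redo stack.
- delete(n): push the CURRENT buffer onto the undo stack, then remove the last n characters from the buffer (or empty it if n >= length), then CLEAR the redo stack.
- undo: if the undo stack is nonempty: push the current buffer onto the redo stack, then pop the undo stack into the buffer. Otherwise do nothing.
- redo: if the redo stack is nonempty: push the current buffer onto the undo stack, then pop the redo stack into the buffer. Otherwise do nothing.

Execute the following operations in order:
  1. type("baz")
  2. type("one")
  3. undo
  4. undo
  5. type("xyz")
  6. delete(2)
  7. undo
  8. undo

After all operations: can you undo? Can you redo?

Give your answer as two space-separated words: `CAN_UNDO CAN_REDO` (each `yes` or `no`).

Answer: no yes

Derivation:
After op 1 (type): buf='baz' undo_depth=1 redo_depth=0
After op 2 (type): buf='bazone' undo_depth=2 redo_depth=0
After op 3 (undo): buf='baz' undo_depth=1 redo_depth=1
After op 4 (undo): buf='(empty)' undo_depth=0 redo_depth=2
After op 5 (type): buf='xyz' undo_depth=1 redo_depth=0
After op 6 (delete): buf='x' undo_depth=2 redo_depth=0
After op 7 (undo): buf='xyz' undo_depth=1 redo_depth=1
After op 8 (undo): buf='(empty)' undo_depth=0 redo_depth=2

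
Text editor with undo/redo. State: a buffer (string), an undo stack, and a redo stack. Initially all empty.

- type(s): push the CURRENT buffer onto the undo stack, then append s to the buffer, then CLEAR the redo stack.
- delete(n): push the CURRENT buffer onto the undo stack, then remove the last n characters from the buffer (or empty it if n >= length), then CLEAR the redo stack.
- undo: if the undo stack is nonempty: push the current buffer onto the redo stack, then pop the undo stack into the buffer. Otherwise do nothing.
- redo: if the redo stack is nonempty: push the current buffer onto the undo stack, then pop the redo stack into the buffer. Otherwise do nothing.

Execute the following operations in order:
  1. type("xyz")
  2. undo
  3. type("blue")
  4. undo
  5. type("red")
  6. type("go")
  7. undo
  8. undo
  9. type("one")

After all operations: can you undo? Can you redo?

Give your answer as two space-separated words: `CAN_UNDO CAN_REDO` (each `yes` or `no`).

Answer: yes no

Derivation:
After op 1 (type): buf='xyz' undo_depth=1 redo_depth=0
After op 2 (undo): buf='(empty)' undo_depth=0 redo_depth=1
After op 3 (type): buf='blue' undo_depth=1 redo_depth=0
After op 4 (undo): buf='(empty)' undo_depth=0 redo_depth=1
After op 5 (type): buf='red' undo_depth=1 redo_depth=0
After op 6 (type): buf='redgo' undo_depth=2 redo_depth=0
After op 7 (undo): buf='red' undo_depth=1 redo_depth=1
After op 8 (undo): buf='(empty)' undo_depth=0 redo_depth=2
After op 9 (type): buf='one' undo_depth=1 redo_depth=0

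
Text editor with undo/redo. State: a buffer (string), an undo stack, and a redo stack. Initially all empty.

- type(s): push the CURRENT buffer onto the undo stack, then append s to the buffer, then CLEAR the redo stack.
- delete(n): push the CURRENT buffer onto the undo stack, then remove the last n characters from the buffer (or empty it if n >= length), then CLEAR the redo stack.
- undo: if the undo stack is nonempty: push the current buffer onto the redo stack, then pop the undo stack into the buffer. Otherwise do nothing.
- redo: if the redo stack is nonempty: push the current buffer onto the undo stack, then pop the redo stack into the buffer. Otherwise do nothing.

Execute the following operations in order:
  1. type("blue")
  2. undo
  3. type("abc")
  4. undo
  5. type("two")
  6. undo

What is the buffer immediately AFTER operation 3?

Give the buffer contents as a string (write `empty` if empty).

Answer: abc

Derivation:
After op 1 (type): buf='blue' undo_depth=1 redo_depth=0
After op 2 (undo): buf='(empty)' undo_depth=0 redo_depth=1
After op 3 (type): buf='abc' undo_depth=1 redo_depth=0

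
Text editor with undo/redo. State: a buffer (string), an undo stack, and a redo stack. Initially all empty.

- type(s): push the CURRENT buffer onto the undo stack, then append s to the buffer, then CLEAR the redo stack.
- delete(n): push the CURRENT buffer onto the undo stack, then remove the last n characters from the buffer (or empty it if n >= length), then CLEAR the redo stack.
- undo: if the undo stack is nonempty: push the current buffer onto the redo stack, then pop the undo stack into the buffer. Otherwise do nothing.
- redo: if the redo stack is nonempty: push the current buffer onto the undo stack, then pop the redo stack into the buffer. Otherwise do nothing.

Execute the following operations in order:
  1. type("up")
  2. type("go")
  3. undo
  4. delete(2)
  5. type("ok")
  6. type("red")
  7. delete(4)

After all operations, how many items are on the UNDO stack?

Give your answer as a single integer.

Answer: 5

Derivation:
After op 1 (type): buf='up' undo_depth=1 redo_depth=0
After op 2 (type): buf='upgo' undo_depth=2 redo_depth=0
After op 3 (undo): buf='up' undo_depth=1 redo_depth=1
After op 4 (delete): buf='(empty)' undo_depth=2 redo_depth=0
After op 5 (type): buf='ok' undo_depth=3 redo_depth=0
After op 6 (type): buf='okred' undo_depth=4 redo_depth=0
After op 7 (delete): buf='o' undo_depth=5 redo_depth=0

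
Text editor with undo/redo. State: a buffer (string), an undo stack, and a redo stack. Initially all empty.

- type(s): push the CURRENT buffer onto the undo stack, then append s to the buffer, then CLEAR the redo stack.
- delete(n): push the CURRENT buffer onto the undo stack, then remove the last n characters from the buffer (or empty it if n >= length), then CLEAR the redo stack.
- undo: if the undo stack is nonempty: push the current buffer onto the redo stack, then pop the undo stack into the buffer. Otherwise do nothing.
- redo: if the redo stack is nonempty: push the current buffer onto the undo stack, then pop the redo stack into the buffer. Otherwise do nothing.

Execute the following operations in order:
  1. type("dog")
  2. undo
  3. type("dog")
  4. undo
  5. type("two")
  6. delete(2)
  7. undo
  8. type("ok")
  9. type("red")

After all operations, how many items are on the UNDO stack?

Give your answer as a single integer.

After op 1 (type): buf='dog' undo_depth=1 redo_depth=0
After op 2 (undo): buf='(empty)' undo_depth=0 redo_depth=1
After op 3 (type): buf='dog' undo_depth=1 redo_depth=0
After op 4 (undo): buf='(empty)' undo_depth=0 redo_depth=1
After op 5 (type): buf='two' undo_depth=1 redo_depth=0
After op 6 (delete): buf='t' undo_depth=2 redo_depth=0
After op 7 (undo): buf='two' undo_depth=1 redo_depth=1
After op 8 (type): buf='twook' undo_depth=2 redo_depth=0
After op 9 (type): buf='twookred' undo_depth=3 redo_depth=0

Answer: 3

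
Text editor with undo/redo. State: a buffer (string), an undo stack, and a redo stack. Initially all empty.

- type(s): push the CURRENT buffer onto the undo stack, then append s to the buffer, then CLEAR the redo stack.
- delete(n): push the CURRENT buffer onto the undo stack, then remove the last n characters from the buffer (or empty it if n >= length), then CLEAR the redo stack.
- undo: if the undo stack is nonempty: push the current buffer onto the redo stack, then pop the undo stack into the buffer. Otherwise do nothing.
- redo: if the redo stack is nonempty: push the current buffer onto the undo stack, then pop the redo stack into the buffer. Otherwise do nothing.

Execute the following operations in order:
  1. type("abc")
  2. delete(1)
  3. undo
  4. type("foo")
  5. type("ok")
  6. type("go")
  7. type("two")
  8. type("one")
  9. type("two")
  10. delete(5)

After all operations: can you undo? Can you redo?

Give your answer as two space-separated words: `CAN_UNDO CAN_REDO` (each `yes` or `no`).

Answer: yes no

Derivation:
After op 1 (type): buf='abc' undo_depth=1 redo_depth=0
After op 2 (delete): buf='ab' undo_depth=2 redo_depth=0
After op 3 (undo): buf='abc' undo_depth=1 redo_depth=1
After op 4 (type): buf='abcfoo' undo_depth=2 redo_depth=0
After op 5 (type): buf='abcfoook' undo_depth=3 redo_depth=0
After op 6 (type): buf='abcfoookgo' undo_depth=4 redo_depth=0
After op 7 (type): buf='abcfoookgotwo' undo_depth=5 redo_depth=0
After op 8 (type): buf='abcfoookgotwoone' undo_depth=6 redo_depth=0
After op 9 (type): buf='abcfoookgotwoonetwo' undo_depth=7 redo_depth=0
After op 10 (delete): buf='abcfoookgotwoo' undo_depth=8 redo_depth=0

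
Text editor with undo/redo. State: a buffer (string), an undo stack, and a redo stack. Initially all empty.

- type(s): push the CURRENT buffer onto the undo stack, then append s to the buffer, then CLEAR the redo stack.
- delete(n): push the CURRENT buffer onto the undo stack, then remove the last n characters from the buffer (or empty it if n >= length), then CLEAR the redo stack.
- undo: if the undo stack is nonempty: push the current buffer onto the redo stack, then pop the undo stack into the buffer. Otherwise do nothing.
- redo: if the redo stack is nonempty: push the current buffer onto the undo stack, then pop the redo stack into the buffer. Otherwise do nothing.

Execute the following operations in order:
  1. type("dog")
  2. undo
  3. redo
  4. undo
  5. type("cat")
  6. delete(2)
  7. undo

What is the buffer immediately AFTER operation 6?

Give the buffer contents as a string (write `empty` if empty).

After op 1 (type): buf='dog' undo_depth=1 redo_depth=0
After op 2 (undo): buf='(empty)' undo_depth=0 redo_depth=1
After op 3 (redo): buf='dog' undo_depth=1 redo_depth=0
After op 4 (undo): buf='(empty)' undo_depth=0 redo_depth=1
After op 5 (type): buf='cat' undo_depth=1 redo_depth=0
After op 6 (delete): buf='c' undo_depth=2 redo_depth=0

Answer: c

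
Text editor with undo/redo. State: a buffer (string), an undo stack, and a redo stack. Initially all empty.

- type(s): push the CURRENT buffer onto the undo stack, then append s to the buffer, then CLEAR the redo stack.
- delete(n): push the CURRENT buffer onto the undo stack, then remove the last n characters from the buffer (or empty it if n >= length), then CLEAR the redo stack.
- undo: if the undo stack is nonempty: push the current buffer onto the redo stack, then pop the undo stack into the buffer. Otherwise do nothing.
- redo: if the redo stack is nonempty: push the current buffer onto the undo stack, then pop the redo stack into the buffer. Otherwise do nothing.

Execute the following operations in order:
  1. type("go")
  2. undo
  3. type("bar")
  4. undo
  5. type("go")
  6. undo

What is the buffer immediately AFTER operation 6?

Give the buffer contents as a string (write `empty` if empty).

After op 1 (type): buf='go' undo_depth=1 redo_depth=0
After op 2 (undo): buf='(empty)' undo_depth=0 redo_depth=1
After op 3 (type): buf='bar' undo_depth=1 redo_depth=0
After op 4 (undo): buf='(empty)' undo_depth=0 redo_depth=1
After op 5 (type): buf='go' undo_depth=1 redo_depth=0
After op 6 (undo): buf='(empty)' undo_depth=0 redo_depth=1

Answer: empty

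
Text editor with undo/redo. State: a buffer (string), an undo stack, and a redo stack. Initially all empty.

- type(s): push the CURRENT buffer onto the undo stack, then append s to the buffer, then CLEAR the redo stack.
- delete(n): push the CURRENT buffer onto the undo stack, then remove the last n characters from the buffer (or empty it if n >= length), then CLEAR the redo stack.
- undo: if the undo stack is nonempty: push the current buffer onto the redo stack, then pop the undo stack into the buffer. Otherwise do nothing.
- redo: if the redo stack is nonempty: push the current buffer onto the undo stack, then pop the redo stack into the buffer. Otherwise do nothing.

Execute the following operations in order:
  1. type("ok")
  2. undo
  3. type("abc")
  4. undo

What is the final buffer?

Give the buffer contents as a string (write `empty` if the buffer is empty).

Answer: empty

Derivation:
After op 1 (type): buf='ok' undo_depth=1 redo_depth=0
After op 2 (undo): buf='(empty)' undo_depth=0 redo_depth=1
After op 3 (type): buf='abc' undo_depth=1 redo_depth=0
After op 4 (undo): buf='(empty)' undo_depth=0 redo_depth=1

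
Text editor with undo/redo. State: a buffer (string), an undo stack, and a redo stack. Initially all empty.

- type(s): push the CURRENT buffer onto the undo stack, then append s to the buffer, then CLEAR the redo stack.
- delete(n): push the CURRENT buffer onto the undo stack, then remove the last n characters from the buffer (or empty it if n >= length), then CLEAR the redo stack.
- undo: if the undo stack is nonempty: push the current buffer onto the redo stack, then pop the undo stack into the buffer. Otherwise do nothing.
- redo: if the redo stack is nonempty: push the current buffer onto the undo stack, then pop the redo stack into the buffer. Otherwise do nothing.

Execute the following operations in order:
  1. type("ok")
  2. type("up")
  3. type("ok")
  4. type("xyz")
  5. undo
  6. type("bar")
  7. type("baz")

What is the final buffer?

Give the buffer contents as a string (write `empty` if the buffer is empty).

Answer: okupokbarbaz

Derivation:
After op 1 (type): buf='ok' undo_depth=1 redo_depth=0
After op 2 (type): buf='okup' undo_depth=2 redo_depth=0
After op 3 (type): buf='okupok' undo_depth=3 redo_depth=0
After op 4 (type): buf='okupokxyz' undo_depth=4 redo_depth=0
After op 5 (undo): buf='okupok' undo_depth=3 redo_depth=1
After op 6 (type): buf='okupokbar' undo_depth=4 redo_depth=0
After op 7 (type): buf='okupokbarbaz' undo_depth=5 redo_depth=0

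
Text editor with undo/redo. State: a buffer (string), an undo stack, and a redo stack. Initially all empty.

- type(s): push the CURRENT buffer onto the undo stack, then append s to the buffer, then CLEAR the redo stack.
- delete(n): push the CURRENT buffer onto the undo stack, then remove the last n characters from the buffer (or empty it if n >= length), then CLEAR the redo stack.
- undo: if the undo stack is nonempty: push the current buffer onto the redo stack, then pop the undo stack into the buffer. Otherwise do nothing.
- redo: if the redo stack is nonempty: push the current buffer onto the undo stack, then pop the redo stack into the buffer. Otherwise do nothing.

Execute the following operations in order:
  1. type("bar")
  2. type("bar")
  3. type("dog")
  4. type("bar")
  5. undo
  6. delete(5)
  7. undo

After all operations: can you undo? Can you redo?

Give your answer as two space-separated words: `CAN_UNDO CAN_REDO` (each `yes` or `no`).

Answer: yes yes

Derivation:
After op 1 (type): buf='bar' undo_depth=1 redo_depth=0
After op 2 (type): buf='barbar' undo_depth=2 redo_depth=0
After op 3 (type): buf='barbardog' undo_depth=3 redo_depth=0
After op 4 (type): buf='barbardogbar' undo_depth=4 redo_depth=0
After op 5 (undo): buf='barbardog' undo_depth=3 redo_depth=1
After op 6 (delete): buf='barb' undo_depth=4 redo_depth=0
After op 7 (undo): buf='barbardog' undo_depth=3 redo_depth=1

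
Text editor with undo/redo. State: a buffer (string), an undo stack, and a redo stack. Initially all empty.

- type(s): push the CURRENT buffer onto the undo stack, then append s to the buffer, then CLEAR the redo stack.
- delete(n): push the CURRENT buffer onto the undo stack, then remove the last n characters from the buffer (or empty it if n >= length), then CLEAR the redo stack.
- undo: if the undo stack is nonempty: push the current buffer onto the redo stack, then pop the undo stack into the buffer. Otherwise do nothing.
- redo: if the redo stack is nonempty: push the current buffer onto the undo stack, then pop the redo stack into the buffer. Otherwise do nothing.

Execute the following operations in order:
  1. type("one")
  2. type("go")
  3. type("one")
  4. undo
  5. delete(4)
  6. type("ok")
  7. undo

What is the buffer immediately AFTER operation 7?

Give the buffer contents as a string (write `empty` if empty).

After op 1 (type): buf='one' undo_depth=1 redo_depth=0
After op 2 (type): buf='onego' undo_depth=2 redo_depth=0
After op 3 (type): buf='onegoone' undo_depth=3 redo_depth=0
After op 4 (undo): buf='onego' undo_depth=2 redo_depth=1
After op 5 (delete): buf='o' undo_depth=3 redo_depth=0
After op 6 (type): buf='ook' undo_depth=4 redo_depth=0
After op 7 (undo): buf='o' undo_depth=3 redo_depth=1

Answer: o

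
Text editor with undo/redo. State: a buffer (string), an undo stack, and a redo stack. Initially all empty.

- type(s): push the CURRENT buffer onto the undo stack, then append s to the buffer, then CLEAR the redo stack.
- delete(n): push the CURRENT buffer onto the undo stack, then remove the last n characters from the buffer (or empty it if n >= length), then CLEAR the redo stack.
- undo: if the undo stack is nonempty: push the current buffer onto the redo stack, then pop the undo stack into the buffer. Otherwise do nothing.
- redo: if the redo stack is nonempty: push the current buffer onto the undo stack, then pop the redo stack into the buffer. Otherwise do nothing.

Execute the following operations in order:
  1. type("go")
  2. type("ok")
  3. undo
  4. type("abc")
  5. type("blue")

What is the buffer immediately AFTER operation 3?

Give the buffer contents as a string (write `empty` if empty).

Answer: go

Derivation:
After op 1 (type): buf='go' undo_depth=1 redo_depth=0
After op 2 (type): buf='gook' undo_depth=2 redo_depth=0
After op 3 (undo): buf='go' undo_depth=1 redo_depth=1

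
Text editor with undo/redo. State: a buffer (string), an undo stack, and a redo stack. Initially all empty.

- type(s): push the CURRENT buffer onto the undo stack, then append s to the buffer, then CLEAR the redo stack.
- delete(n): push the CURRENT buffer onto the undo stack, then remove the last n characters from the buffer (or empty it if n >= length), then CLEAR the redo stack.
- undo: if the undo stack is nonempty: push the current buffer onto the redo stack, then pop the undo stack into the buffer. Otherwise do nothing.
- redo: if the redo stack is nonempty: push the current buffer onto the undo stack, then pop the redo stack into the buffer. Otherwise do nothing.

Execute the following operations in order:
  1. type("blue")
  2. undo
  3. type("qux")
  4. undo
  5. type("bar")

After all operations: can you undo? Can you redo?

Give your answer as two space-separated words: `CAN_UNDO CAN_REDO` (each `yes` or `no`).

After op 1 (type): buf='blue' undo_depth=1 redo_depth=0
After op 2 (undo): buf='(empty)' undo_depth=0 redo_depth=1
After op 3 (type): buf='qux' undo_depth=1 redo_depth=0
After op 4 (undo): buf='(empty)' undo_depth=0 redo_depth=1
After op 5 (type): buf='bar' undo_depth=1 redo_depth=0

Answer: yes no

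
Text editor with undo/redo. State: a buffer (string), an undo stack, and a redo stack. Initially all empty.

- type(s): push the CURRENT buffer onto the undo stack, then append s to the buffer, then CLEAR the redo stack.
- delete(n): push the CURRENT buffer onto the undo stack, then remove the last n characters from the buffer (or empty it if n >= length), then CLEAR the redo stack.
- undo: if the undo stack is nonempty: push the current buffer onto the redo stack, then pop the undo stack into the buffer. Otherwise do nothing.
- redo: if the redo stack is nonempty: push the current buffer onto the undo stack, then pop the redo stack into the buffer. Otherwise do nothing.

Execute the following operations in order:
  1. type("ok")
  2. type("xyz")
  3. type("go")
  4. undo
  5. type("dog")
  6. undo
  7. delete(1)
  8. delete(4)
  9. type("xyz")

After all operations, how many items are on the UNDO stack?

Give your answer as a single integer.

After op 1 (type): buf='ok' undo_depth=1 redo_depth=0
After op 2 (type): buf='okxyz' undo_depth=2 redo_depth=0
After op 3 (type): buf='okxyzgo' undo_depth=3 redo_depth=0
After op 4 (undo): buf='okxyz' undo_depth=2 redo_depth=1
After op 5 (type): buf='okxyzdog' undo_depth=3 redo_depth=0
After op 6 (undo): buf='okxyz' undo_depth=2 redo_depth=1
After op 7 (delete): buf='okxy' undo_depth=3 redo_depth=0
After op 8 (delete): buf='(empty)' undo_depth=4 redo_depth=0
After op 9 (type): buf='xyz' undo_depth=5 redo_depth=0

Answer: 5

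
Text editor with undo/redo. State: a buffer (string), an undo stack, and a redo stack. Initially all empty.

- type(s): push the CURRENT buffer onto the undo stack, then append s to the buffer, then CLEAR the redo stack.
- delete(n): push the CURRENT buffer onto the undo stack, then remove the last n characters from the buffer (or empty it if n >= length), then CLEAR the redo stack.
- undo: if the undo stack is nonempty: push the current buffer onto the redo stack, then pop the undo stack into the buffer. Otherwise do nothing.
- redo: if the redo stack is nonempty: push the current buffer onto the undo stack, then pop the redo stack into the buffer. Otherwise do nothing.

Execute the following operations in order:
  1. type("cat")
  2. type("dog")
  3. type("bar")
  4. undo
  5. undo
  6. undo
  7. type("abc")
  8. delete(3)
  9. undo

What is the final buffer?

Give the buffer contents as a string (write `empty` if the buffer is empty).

Answer: abc

Derivation:
After op 1 (type): buf='cat' undo_depth=1 redo_depth=0
After op 2 (type): buf='catdog' undo_depth=2 redo_depth=0
After op 3 (type): buf='catdogbar' undo_depth=3 redo_depth=0
After op 4 (undo): buf='catdog' undo_depth=2 redo_depth=1
After op 5 (undo): buf='cat' undo_depth=1 redo_depth=2
After op 6 (undo): buf='(empty)' undo_depth=0 redo_depth=3
After op 7 (type): buf='abc' undo_depth=1 redo_depth=0
After op 8 (delete): buf='(empty)' undo_depth=2 redo_depth=0
After op 9 (undo): buf='abc' undo_depth=1 redo_depth=1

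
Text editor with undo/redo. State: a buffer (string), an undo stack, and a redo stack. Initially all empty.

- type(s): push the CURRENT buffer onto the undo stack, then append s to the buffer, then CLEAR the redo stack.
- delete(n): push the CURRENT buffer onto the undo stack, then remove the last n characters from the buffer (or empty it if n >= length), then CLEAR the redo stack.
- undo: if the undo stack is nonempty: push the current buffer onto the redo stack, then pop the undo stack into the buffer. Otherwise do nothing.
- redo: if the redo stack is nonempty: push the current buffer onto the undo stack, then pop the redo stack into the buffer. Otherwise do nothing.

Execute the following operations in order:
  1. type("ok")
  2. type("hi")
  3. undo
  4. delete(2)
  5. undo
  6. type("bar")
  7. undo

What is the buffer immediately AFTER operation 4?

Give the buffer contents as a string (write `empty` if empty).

After op 1 (type): buf='ok' undo_depth=1 redo_depth=0
After op 2 (type): buf='okhi' undo_depth=2 redo_depth=0
After op 3 (undo): buf='ok' undo_depth=1 redo_depth=1
After op 4 (delete): buf='(empty)' undo_depth=2 redo_depth=0

Answer: empty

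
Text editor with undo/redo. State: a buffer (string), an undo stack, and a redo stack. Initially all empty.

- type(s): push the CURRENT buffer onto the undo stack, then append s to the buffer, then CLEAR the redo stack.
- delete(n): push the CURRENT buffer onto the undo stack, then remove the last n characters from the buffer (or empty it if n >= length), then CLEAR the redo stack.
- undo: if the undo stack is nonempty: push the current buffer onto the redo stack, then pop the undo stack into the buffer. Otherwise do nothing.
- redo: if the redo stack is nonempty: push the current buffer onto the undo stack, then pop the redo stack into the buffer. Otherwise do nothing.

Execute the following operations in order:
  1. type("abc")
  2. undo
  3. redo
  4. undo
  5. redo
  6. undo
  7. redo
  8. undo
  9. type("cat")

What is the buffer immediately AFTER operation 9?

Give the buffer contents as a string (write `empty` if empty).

Answer: cat

Derivation:
After op 1 (type): buf='abc' undo_depth=1 redo_depth=0
After op 2 (undo): buf='(empty)' undo_depth=0 redo_depth=1
After op 3 (redo): buf='abc' undo_depth=1 redo_depth=0
After op 4 (undo): buf='(empty)' undo_depth=0 redo_depth=1
After op 5 (redo): buf='abc' undo_depth=1 redo_depth=0
After op 6 (undo): buf='(empty)' undo_depth=0 redo_depth=1
After op 7 (redo): buf='abc' undo_depth=1 redo_depth=0
After op 8 (undo): buf='(empty)' undo_depth=0 redo_depth=1
After op 9 (type): buf='cat' undo_depth=1 redo_depth=0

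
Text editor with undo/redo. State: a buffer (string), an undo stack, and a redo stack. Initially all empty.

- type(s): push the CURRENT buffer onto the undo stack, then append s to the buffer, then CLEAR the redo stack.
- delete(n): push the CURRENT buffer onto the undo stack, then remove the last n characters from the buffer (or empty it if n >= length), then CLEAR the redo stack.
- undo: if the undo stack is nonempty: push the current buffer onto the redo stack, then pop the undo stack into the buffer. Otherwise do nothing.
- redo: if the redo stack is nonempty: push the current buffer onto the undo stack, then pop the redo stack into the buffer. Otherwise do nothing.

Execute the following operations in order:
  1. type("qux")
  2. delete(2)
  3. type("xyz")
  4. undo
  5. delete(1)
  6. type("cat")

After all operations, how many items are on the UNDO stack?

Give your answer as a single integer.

Answer: 4

Derivation:
After op 1 (type): buf='qux' undo_depth=1 redo_depth=0
After op 2 (delete): buf='q' undo_depth=2 redo_depth=0
After op 3 (type): buf='qxyz' undo_depth=3 redo_depth=0
After op 4 (undo): buf='q' undo_depth=2 redo_depth=1
After op 5 (delete): buf='(empty)' undo_depth=3 redo_depth=0
After op 6 (type): buf='cat' undo_depth=4 redo_depth=0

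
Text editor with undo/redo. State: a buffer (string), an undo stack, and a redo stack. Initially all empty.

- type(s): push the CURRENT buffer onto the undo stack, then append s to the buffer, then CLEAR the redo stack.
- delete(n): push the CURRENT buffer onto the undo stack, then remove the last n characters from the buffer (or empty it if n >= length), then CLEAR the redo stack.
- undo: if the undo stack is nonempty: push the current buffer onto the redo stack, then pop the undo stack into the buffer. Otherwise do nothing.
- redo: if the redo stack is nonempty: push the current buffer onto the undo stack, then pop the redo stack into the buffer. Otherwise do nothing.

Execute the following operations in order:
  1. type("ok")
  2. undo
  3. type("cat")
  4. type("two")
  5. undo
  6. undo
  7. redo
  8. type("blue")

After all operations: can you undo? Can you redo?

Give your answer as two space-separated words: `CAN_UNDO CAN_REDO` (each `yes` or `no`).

Answer: yes no

Derivation:
After op 1 (type): buf='ok' undo_depth=1 redo_depth=0
After op 2 (undo): buf='(empty)' undo_depth=0 redo_depth=1
After op 3 (type): buf='cat' undo_depth=1 redo_depth=0
After op 4 (type): buf='cattwo' undo_depth=2 redo_depth=0
After op 5 (undo): buf='cat' undo_depth=1 redo_depth=1
After op 6 (undo): buf='(empty)' undo_depth=0 redo_depth=2
After op 7 (redo): buf='cat' undo_depth=1 redo_depth=1
After op 8 (type): buf='catblue' undo_depth=2 redo_depth=0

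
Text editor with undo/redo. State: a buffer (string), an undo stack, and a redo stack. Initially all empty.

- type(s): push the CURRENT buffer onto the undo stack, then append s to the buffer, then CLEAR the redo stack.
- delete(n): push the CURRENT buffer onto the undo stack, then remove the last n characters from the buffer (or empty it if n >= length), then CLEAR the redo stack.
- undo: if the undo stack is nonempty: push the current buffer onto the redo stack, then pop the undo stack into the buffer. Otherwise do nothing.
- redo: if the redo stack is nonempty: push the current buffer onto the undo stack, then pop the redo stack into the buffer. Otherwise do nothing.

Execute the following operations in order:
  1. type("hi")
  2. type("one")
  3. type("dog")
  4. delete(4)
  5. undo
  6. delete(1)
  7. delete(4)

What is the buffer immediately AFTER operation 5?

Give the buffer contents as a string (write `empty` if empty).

After op 1 (type): buf='hi' undo_depth=1 redo_depth=0
After op 2 (type): buf='hione' undo_depth=2 redo_depth=0
After op 3 (type): buf='hionedog' undo_depth=3 redo_depth=0
After op 4 (delete): buf='hion' undo_depth=4 redo_depth=0
After op 5 (undo): buf='hionedog' undo_depth=3 redo_depth=1

Answer: hionedog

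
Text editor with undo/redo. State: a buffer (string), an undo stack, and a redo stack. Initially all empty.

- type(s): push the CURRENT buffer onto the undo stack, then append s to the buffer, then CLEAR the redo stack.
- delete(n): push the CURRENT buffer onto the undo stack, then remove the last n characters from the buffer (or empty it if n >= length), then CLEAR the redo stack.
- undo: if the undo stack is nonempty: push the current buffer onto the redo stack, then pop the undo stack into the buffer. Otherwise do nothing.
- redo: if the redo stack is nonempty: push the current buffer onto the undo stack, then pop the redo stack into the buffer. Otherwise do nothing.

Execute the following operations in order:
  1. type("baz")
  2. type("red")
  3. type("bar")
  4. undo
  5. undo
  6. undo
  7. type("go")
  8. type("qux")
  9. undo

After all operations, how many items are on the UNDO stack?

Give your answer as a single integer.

Answer: 1

Derivation:
After op 1 (type): buf='baz' undo_depth=1 redo_depth=0
After op 2 (type): buf='bazred' undo_depth=2 redo_depth=0
After op 3 (type): buf='bazredbar' undo_depth=3 redo_depth=0
After op 4 (undo): buf='bazred' undo_depth=2 redo_depth=1
After op 5 (undo): buf='baz' undo_depth=1 redo_depth=2
After op 6 (undo): buf='(empty)' undo_depth=0 redo_depth=3
After op 7 (type): buf='go' undo_depth=1 redo_depth=0
After op 8 (type): buf='goqux' undo_depth=2 redo_depth=0
After op 9 (undo): buf='go' undo_depth=1 redo_depth=1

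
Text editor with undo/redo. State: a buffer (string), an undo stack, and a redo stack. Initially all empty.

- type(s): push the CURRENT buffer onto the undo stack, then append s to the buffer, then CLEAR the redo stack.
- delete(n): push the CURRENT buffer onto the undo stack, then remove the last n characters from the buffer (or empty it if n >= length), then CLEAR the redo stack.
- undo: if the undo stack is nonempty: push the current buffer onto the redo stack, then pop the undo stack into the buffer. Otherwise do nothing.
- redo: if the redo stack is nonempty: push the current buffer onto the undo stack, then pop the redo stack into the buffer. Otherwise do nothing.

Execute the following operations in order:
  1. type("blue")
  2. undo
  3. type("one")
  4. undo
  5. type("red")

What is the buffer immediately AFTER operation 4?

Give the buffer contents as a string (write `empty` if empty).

After op 1 (type): buf='blue' undo_depth=1 redo_depth=0
After op 2 (undo): buf='(empty)' undo_depth=0 redo_depth=1
After op 3 (type): buf='one' undo_depth=1 redo_depth=0
After op 4 (undo): buf='(empty)' undo_depth=0 redo_depth=1

Answer: empty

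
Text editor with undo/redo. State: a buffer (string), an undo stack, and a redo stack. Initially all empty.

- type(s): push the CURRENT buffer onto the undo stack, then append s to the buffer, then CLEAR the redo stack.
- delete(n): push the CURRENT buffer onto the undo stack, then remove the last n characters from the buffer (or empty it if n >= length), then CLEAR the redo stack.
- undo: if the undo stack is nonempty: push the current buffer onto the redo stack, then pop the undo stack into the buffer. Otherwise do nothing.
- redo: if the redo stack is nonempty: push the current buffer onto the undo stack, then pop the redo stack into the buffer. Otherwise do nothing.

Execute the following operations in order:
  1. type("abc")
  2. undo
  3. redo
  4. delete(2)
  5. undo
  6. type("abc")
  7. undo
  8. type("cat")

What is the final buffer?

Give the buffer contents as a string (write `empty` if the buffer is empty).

Answer: abccat

Derivation:
After op 1 (type): buf='abc' undo_depth=1 redo_depth=0
After op 2 (undo): buf='(empty)' undo_depth=0 redo_depth=1
After op 3 (redo): buf='abc' undo_depth=1 redo_depth=0
After op 4 (delete): buf='a' undo_depth=2 redo_depth=0
After op 5 (undo): buf='abc' undo_depth=1 redo_depth=1
After op 6 (type): buf='abcabc' undo_depth=2 redo_depth=0
After op 7 (undo): buf='abc' undo_depth=1 redo_depth=1
After op 8 (type): buf='abccat' undo_depth=2 redo_depth=0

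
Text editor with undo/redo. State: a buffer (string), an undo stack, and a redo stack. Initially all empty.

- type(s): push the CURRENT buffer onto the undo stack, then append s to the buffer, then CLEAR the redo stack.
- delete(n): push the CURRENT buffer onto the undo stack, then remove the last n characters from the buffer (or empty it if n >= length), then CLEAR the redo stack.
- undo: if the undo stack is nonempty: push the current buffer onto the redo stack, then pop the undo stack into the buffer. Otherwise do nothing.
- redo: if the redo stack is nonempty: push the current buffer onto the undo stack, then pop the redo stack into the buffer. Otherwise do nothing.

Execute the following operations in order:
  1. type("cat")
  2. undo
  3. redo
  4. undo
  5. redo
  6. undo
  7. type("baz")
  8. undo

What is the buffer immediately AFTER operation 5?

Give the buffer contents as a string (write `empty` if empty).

After op 1 (type): buf='cat' undo_depth=1 redo_depth=0
After op 2 (undo): buf='(empty)' undo_depth=0 redo_depth=1
After op 3 (redo): buf='cat' undo_depth=1 redo_depth=0
After op 4 (undo): buf='(empty)' undo_depth=0 redo_depth=1
After op 5 (redo): buf='cat' undo_depth=1 redo_depth=0

Answer: cat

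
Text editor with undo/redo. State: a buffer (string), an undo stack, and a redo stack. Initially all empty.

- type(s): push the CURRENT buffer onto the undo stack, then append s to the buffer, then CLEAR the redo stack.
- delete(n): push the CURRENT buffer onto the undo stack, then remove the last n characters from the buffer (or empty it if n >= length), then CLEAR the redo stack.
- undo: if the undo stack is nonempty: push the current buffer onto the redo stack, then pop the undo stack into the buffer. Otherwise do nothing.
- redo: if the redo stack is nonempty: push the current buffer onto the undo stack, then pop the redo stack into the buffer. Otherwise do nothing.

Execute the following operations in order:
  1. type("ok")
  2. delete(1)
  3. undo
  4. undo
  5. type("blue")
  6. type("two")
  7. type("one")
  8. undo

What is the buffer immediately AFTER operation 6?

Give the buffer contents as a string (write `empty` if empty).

Answer: bluetwo

Derivation:
After op 1 (type): buf='ok' undo_depth=1 redo_depth=0
After op 2 (delete): buf='o' undo_depth=2 redo_depth=0
After op 3 (undo): buf='ok' undo_depth=1 redo_depth=1
After op 4 (undo): buf='(empty)' undo_depth=0 redo_depth=2
After op 5 (type): buf='blue' undo_depth=1 redo_depth=0
After op 6 (type): buf='bluetwo' undo_depth=2 redo_depth=0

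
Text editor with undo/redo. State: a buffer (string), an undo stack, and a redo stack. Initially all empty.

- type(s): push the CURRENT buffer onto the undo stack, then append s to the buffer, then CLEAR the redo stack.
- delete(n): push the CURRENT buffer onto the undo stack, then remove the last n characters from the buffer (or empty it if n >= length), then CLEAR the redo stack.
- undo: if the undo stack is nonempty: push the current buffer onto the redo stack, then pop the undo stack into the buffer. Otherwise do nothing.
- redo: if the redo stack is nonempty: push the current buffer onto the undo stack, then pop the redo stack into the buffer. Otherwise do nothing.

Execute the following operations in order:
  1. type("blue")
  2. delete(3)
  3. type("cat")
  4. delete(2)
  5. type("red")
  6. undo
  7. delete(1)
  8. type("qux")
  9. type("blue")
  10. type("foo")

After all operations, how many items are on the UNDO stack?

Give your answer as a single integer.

Answer: 8

Derivation:
After op 1 (type): buf='blue' undo_depth=1 redo_depth=0
After op 2 (delete): buf='b' undo_depth=2 redo_depth=0
After op 3 (type): buf='bcat' undo_depth=3 redo_depth=0
After op 4 (delete): buf='bc' undo_depth=4 redo_depth=0
After op 5 (type): buf='bcred' undo_depth=5 redo_depth=0
After op 6 (undo): buf='bc' undo_depth=4 redo_depth=1
After op 7 (delete): buf='b' undo_depth=5 redo_depth=0
After op 8 (type): buf='bqux' undo_depth=6 redo_depth=0
After op 9 (type): buf='bquxblue' undo_depth=7 redo_depth=0
After op 10 (type): buf='bquxbluefoo' undo_depth=8 redo_depth=0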